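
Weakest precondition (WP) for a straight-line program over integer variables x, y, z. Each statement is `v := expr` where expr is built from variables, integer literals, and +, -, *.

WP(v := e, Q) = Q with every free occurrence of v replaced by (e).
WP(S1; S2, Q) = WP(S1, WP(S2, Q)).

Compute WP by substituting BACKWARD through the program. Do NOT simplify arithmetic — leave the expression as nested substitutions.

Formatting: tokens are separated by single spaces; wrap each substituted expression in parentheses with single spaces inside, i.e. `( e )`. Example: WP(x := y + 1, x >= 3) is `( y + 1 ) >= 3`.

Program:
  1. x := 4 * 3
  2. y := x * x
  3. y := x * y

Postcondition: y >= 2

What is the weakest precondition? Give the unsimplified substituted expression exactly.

Answer: ( ( 4 * 3 ) * ( ( 4 * 3 ) * ( 4 * 3 ) ) ) >= 2

Derivation:
post: y >= 2
stmt 3: y := x * y  -- replace 1 occurrence(s) of y with (x * y)
  => ( x * y ) >= 2
stmt 2: y := x * x  -- replace 1 occurrence(s) of y with (x * x)
  => ( x * ( x * x ) ) >= 2
stmt 1: x := 4 * 3  -- replace 3 occurrence(s) of x with (4 * 3)
  => ( ( 4 * 3 ) * ( ( 4 * 3 ) * ( 4 * 3 ) ) ) >= 2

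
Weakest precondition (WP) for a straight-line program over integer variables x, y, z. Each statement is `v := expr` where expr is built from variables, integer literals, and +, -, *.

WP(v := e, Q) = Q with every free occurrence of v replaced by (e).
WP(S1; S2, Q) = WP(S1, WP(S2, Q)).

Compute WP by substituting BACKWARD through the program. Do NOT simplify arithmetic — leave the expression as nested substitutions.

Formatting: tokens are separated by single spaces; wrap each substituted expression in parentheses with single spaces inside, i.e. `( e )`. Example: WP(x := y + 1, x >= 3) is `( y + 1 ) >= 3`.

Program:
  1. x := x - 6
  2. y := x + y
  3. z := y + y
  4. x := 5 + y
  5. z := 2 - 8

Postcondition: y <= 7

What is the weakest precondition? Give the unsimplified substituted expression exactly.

post: y <= 7
stmt 5: z := 2 - 8  -- replace 0 occurrence(s) of z with (2 - 8)
  => y <= 7
stmt 4: x := 5 + y  -- replace 0 occurrence(s) of x with (5 + y)
  => y <= 7
stmt 3: z := y + y  -- replace 0 occurrence(s) of z with (y + y)
  => y <= 7
stmt 2: y := x + y  -- replace 1 occurrence(s) of y with (x + y)
  => ( x + y ) <= 7
stmt 1: x := x - 6  -- replace 1 occurrence(s) of x with (x - 6)
  => ( ( x - 6 ) + y ) <= 7

Answer: ( ( x - 6 ) + y ) <= 7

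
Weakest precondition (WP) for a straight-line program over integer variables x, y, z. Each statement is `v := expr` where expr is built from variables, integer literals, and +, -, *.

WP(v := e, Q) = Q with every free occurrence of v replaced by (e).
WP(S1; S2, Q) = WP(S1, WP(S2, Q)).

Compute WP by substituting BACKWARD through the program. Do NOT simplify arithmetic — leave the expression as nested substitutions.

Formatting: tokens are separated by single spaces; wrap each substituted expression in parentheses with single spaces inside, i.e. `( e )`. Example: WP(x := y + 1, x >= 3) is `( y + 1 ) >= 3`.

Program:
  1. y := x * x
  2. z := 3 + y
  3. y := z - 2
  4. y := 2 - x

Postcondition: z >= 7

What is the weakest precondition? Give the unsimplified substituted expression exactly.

Answer: ( 3 + ( x * x ) ) >= 7

Derivation:
post: z >= 7
stmt 4: y := 2 - x  -- replace 0 occurrence(s) of y with (2 - x)
  => z >= 7
stmt 3: y := z - 2  -- replace 0 occurrence(s) of y with (z - 2)
  => z >= 7
stmt 2: z := 3 + y  -- replace 1 occurrence(s) of z with (3 + y)
  => ( 3 + y ) >= 7
stmt 1: y := x * x  -- replace 1 occurrence(s) of y with (x * x)
  => ( 3 + ( x * x ) ) >= 7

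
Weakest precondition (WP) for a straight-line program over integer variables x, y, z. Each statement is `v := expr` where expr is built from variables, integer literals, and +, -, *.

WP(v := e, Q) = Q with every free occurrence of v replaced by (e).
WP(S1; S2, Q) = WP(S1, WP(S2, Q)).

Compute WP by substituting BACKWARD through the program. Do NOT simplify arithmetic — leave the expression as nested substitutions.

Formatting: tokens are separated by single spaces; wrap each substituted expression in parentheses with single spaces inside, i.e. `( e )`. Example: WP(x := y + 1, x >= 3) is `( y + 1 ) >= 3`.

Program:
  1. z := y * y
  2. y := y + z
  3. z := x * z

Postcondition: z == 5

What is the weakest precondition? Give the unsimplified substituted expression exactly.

Answer: ( x * ( y * y ) ) == 5

Derivation:
post: z == 5
stmt 3: z := x * z  -- replace 1 occurrence(s) of z with (x * z)
  => ( x * z ) == 5
stmt 2: y := y + z  -- replace 0 occurrence(s) of y with (y + z)
  => ( x * z ) == 5
stmt 1: z := y * y  -- replace 1 occurrence(s) of z with (y * y)
  => ( x * ( y * y ) ) == 5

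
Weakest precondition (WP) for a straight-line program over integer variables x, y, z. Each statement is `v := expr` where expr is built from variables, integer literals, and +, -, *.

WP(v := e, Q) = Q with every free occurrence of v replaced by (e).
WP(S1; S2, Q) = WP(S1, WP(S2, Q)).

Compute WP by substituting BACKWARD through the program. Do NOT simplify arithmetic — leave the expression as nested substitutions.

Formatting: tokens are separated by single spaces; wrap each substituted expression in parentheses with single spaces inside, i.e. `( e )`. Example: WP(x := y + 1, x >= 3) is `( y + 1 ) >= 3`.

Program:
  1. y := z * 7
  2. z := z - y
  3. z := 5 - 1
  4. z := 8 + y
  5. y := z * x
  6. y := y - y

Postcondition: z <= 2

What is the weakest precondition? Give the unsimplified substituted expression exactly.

Answer: ( 8 + ( z * 7 ) ) <= 2

Derivation:
post: z <= 2
stmt 6: y := y - y  -- replace 0 occurrence(s) of y with (y - y)
  => z <= 2
stmt 5: y := z * x  -- replace 0 occurrence(s) of y with (z * x)
  => z <= 2
stmt 4: z := 8 + y  -- replace 1 occurrence(s) of z with (8 + y)
  => ( 8 + y ) <= 2
stmt 3: z := 5 - 1  -- replace 0 occurrence(s) of z with (5 - 1)
  => ( 8 + y ) <= 2
stmt 2: z := z - y  -- replace 0 occurrence(s) of z with (z - y)
  => ( 8 + y ) <= 2
stmt 1: y := z * 7  -- replace 1 occurrence(s) of y with (z * 7)
  => ( 8 + ( z * 7 ) ) <= 2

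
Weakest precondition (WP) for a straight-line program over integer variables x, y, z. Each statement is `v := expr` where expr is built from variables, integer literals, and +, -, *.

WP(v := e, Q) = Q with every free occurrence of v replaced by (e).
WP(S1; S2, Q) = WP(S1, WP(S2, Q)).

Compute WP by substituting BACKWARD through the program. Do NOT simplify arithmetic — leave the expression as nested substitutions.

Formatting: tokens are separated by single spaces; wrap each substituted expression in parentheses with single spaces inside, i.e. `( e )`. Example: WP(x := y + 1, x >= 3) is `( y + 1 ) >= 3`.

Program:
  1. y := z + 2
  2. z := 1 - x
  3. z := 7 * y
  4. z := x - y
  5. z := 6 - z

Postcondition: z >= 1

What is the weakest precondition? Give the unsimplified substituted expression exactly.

post: z >= 1
stmt 5: z := 6 - z  -- replace 1 occurrence(s) of z with (6 - z)
  => ( 6 - z ) >= 1
stmt 4: z := x - y  -- replace 1 occurrence(s) of z with (x - y)
  => ( 6 - ( x - y ) ) >= 1
stmt 3: z := 7 * y  -- replace 0 occurrence(s) of z with (7 * y)
  => ( 6 - ( x - y ) ) >= 1
stmt 2: z := 1 - x  -- replace 0 occurrence(s) of z with (1 - x)
  => ( 6 - ( x - y ) ) >= 1
stmt 1: y := z + 2  -- replace 1 occurrence(s) of y with (z + 2)
  => ( 6 - ( x - ( z + 2 ) ) ) >= 1

Answer: ( 6 - ( x - ( z + 2 ) ) ) >= 1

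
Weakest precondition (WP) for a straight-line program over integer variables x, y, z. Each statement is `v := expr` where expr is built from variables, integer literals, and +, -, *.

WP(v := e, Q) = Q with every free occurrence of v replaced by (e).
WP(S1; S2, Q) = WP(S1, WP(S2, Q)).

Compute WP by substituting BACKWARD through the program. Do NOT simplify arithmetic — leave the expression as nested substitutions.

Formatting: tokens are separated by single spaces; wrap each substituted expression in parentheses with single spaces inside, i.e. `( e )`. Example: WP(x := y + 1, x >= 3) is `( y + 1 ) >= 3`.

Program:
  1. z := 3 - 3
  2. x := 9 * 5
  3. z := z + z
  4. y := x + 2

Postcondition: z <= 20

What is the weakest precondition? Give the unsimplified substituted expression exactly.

post: z <= 20
stmt 4: y := x + 2  -- replace 0 occurrence(s) of y with (x + 2)
  => z <= 20
stmt 3: z := z + z  -- replace 1 occurrence(s) of z with (z + z)
  => ( z + z ) <= 20
stmt 2: x := 9 * 5  -- replace 0 occurrence(s) of x with (9 * 5)
  => ( z + z ) <= 20
stmt 1: z := 3 - 3  -- replace 2 occurrence(s) of z with (3 - 3)
  => ( ( 3 - 3 ) + ( 3 - 3 ) ) <= 20

Answer: ( ( 3 - 3 ) + ( 3 - 3 ) ) <= 20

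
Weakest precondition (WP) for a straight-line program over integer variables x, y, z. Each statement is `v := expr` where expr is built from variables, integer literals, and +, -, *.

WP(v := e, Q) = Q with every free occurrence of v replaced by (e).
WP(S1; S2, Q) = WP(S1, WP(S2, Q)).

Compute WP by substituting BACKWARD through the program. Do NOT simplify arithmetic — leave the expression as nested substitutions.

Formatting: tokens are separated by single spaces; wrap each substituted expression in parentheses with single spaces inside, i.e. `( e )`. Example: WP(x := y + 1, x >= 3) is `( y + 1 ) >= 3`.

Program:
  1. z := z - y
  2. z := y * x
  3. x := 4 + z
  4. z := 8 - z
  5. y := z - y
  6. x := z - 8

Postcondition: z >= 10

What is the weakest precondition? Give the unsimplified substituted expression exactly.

Answer: ( 8 - ( y * x ) ) >= 10

Derivation:
post: z >= 10
stmt 6: x := z - 8  -- replace 0 occurrence(s) of x with (z - 8)
  => z >= 10
stmt 5: y := z - y  -- replace 0 occurrence(s) of y with (z - y)
  => z >= 10
stmt 4: z := 8 - z  -- replace 1 occurrence(s) of z with (8 - z)
  => ( 8 - z ) >= 10
stmt 3: x := 4 + z  -- replace 0 occurrence(s) of x with (4 + z)
  => ( 8 - z ) >= 10
stmt 2: z := y * x  -- replace 1 occurrence(s) of z with (y * x)
  => ( 8 - ( y * x ) ) >= 10
stmt 1: z := z - y  -- replace 0 occurrence(s) of z with (z - y)
  => ( 8 - ( y * x ) ) >= 10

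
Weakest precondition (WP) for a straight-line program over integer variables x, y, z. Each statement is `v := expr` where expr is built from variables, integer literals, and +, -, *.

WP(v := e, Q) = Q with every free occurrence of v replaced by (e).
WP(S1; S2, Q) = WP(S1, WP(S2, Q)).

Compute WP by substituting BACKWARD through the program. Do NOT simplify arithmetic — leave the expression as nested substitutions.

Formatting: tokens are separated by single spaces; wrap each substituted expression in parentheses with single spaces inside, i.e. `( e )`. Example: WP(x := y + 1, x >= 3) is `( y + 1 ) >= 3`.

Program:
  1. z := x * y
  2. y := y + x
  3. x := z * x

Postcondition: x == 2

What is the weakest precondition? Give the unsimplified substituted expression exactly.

Answer: ( ( x * y ) * x ) == 2

Derivation:
post: x == 2
stmt 3: x := z * x  -- replace 1 occurrence(s) of x with (z * x)
  => ( z * x ) == 2
stmt 2: y := y + x  -- replace 0 occurrence(s) of y with (y + x)
  => ( z * x ) == 2
stmt 1: z := x * y  -- replace 1 occurrence(s) of z with (x * y)
  => ( ( x * y ) * x ) == 2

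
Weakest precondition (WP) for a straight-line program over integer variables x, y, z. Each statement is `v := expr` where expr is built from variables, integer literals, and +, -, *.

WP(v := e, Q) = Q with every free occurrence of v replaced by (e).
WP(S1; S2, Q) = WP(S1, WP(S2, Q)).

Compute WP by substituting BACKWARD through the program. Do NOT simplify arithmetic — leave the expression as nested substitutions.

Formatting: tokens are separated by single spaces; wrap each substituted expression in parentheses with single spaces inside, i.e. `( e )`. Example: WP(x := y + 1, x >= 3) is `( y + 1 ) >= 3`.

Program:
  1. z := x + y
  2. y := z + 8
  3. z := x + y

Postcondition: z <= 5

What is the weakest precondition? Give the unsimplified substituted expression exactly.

Answer: ( x + ( ( x + y ) + 8 ) ) <= 5

Derivation:
post: z <= 5
stmt 3: z := x + y  -- replace 1 occurrence(s) of z with (x + y)
  => ( x + y ) <= 5
stmt 2: y := z + 8  -- replace 1 occurrence(s) of y with (z + 8)
  => ( x + ( z + 8 ) ) <= 5
stmt 1: z := x + y  -- replace 1 occurrence(s) of z with (x + y)
  => ( x + ( ( x + y ) + 8 ) ) <= 5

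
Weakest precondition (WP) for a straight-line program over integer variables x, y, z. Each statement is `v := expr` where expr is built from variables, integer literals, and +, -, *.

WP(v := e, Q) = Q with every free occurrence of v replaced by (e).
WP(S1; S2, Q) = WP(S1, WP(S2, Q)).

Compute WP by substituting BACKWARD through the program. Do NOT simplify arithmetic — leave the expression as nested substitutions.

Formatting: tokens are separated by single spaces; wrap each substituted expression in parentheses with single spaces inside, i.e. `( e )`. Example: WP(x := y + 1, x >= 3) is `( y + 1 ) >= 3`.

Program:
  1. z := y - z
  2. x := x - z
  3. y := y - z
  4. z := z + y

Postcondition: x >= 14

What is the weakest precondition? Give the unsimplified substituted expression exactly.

Answer: ( x - ( y - z ) ) >= 14

Derivation:
post: x >= 14
stmt 4: z := z + y  -- replace 0 occurrence(s) of z with (z + y)
  => x >= 14
stmt 3: y := y - z  -- replace 0 occurrence(s) of y with (y - z)
  => x >= 14
stmt 2: x := x - z  -- replace 1 occurrence(s) of x with (x - z)
  => ( x - z ) >= 14
stmt 1: z := y - z  -- replace 1 occurrence(s) of z with (y - z)
  => ( x - ( y - z ) ) >= 14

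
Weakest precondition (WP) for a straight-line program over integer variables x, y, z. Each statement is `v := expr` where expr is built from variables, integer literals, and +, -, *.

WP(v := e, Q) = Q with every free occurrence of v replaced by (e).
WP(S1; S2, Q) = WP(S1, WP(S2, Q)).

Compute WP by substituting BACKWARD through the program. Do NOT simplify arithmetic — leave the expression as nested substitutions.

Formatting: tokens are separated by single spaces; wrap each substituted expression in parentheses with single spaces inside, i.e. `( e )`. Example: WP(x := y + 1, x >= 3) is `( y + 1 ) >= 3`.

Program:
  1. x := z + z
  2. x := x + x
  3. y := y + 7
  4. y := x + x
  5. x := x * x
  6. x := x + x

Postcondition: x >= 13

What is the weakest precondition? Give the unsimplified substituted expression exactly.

Answer: ( ( ( ( z + z ) + ( z + z ) ) * ( ( z + z ) + ( z + z ) ) ) + ( ( ( z + z ) + ( z + z ) ) * ( ( z + z ) + ( z + z ) ) ) ) >= 13

Derivation:
post: x >= 13
stmt 6: x := x + x  -- replace 1 occurrence(s) of x with (x + x)
  => ( x + x ) >= 13
stmt 5: x := x * x  -- replace 2 occurrence(s) of x with (x * x)
  => ( ( x * x ) + ( x * x ) ) >= 13
stmt 4: y := x + x  -- replace 0 occurrence(s) of y with (x + x)
  => ( ( x * x ) + ( x * x ) ) >= 13
stmt 3: y := y + 7  -- replace 0 occurrence(s) of y with (y + 7)
  => ( ( x * x ) + ( x * x ) ) >= 13
stmt 2: x := x + x  -- replace 4 occurrence(s) of x with (x + x)
  => ( ( ( x + x ) * ( x + x ) ) + ( ( x + x ) * ( x + x ) ) ) >= 13
stmt 1: x := z + z  -- replace 8 occurrence(s) of x with (z + z)
  => ( ( ( ( z + z ) + ( z + z ) ) * ( ( z + z ) + ( z + z ) ) ) + ( ( ( z + z ) + ( z + z ) ) * ( ( z + z ) + ( z + z ) ) ) ) >= 13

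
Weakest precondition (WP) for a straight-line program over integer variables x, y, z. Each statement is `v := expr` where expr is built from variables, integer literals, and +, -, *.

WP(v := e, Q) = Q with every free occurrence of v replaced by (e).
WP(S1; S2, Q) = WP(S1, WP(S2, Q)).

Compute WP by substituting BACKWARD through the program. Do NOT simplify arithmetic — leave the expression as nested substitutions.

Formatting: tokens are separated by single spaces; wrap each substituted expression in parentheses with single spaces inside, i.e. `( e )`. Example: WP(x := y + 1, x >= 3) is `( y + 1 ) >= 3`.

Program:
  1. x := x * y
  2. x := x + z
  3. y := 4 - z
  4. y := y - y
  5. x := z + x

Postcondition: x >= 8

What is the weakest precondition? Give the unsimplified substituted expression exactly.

post: x >= 8
stmt 5: x := z + x  -- replace 1 occurrence(s) of x with (z + x)
  => ( z + x ) >= 8
stmt 4: y := y - y  -- replace 0 occurrence(s) of y with (y - y)
  => ( z + x ) >= 8
stmt 3: y := 4 - z  -- replace 0 occurrence(s) of y with (4 - z)
  => ( z + x ) >= 8
stmt 2: x := x + z  -- replace 1 occurrence(s) of x with (x + z)
  => ( z + ( x + z ) ) >= 8
stmt 1: x := x * y  -- replace 1 occurrence(s) of x with (x * y)
  => ( z + ( ( x * y ) + z ) ) >= 8

Answer: ( z + ( ( x * y ) + z ) ) >= 8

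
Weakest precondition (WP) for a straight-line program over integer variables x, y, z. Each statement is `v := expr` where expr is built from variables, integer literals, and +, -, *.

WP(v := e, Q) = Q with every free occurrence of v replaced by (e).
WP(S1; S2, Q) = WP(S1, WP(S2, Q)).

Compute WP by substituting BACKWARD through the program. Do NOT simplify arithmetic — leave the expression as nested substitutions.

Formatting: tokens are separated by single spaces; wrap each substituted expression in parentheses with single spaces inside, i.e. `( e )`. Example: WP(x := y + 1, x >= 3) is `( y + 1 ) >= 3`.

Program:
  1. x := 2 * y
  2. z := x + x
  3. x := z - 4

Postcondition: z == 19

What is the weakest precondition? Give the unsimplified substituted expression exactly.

Answer: ( ( 2 * y ) + ( 2 * y ) ) == 19

Derivation:
post: z == 19
stmt 3: x := z - 4  -- replace 0 occurrence(s) of x with (z - 4)
  => z == 19
stmt 2: z := x + x  -- replace 1 occurrence(s) of z with (x + x)
  => ( x + x ) == 19
stmt 1: x := 2 * y  -- replace 2 occurrence(s) of x with (2 * y)
  => ( ( 2 * y ) + ( 2 * y ) ) == 19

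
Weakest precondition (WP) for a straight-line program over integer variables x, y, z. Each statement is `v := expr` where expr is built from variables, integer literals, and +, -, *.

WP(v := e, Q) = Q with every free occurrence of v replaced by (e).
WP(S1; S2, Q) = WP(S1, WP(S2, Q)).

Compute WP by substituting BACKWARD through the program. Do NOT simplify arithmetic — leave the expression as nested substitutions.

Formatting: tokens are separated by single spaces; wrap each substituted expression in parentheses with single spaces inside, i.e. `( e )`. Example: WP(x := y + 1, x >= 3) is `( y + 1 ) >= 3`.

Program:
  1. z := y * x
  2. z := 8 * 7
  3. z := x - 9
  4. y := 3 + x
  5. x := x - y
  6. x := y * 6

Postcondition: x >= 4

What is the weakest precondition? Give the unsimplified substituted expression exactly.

post: x >= 4
stmt 6: x := y * 6  -- replace 1 occurrence(s) of x with (y * 6)
  => ( y * 6 ) >= 4
stmt 5: x := x - y  -- replace 0 occurrence(s) of x with (x - y)
  => ( y * 6 ) >= 4
stmt 4: y := 3 + x  -- replace 1 occurrence(s) of y with (3 + x)
  => ( ( 3 + x ) * 6 ) >= 4
stmt 3: z := x - 9  -- replace 0 occurrence(s) of z with (x - 9)
  => ( ( 3 + x ) * 6 ) >= 4
stmt 2: z := 8 * 7  -- replace 0 occurrence(s) of z with (8 * 7)
  => ( ( 3 + x ) * 6 ) >= 4
stmt 1: z := y * x  -- replace 0 occurrence(s) of z with (y * x)
  => ( ( 3 + x ) * 6 ) >= 4

Answer: ( ( 3 + x ) * 6 ) >= 4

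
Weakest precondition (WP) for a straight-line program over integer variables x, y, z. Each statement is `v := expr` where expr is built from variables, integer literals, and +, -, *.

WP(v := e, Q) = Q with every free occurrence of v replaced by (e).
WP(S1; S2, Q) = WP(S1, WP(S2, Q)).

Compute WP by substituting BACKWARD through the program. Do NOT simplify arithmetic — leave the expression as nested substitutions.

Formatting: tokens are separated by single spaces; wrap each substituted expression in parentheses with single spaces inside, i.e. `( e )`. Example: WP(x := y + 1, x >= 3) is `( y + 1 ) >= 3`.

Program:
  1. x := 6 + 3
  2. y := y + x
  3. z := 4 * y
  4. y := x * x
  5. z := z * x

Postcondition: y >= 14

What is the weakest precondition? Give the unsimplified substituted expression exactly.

Answer: ( ( 6 + 3 ) * ( 6 + 3 ) ) >= 14

Derivation:
post: y >= 14
stmt 5: z := z * x  -- replace 0 occurrence(s) of z with (z * x)
  => y >= 14
stmt 4: y := x * x  -- replace 1 occurrence(s) of y with (x * x)
  => ( x * x ) >= 14
stmt 3: z := 4 * y  -- replace 0 occurrence(s) of z with (4 * y)
  => ( x * x ) >= 14
stmt 2: y := y + x  -- replace 0 occurrence(s) of y with (y + x)
  => ( x * x ) >= 14
stmt 1: x := 6 + 3  -- replace 2 occurrence(s) of x with (6 + 3)
  => ( ( 6 + 3 ) * ( 6 + 3 ) ) >= 14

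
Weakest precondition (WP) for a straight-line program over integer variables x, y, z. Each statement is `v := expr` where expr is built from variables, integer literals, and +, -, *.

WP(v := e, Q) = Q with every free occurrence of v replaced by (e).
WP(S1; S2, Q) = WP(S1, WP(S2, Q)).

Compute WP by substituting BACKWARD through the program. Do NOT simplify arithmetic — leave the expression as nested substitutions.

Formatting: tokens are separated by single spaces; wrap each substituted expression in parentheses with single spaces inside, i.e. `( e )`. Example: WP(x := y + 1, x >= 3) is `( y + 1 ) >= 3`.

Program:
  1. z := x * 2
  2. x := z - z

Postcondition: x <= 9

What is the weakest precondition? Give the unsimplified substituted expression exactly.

Answer: ( ( x * 2 ) - ( x * 2 ) ) <= 9

Derivation:
post: x <= 9
stmt 2: x := z - z  -- replace 1 occurrence(s) of x with (z - z)
  => ( z - z ) <= 9
stmt 1: z := x * 2  -- replace 2 occurrence(s) of z with (x * 2)
  => ( ( x * 2 ) - ( x * 2 ) ) <= 9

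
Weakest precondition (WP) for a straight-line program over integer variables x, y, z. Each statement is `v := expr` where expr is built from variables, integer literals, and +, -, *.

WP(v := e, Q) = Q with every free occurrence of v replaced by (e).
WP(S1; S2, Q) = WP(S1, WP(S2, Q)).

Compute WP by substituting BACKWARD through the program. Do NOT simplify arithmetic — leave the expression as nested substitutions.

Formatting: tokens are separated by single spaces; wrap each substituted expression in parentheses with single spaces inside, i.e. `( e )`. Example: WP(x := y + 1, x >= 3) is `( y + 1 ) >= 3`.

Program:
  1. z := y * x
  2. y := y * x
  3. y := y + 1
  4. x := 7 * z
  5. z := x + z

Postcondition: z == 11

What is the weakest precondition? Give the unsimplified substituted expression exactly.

Answer: ( ( 7 * ( y * x ) ) + ( y * x ) ) == 11

Derivation:
post: z == 11
stmt 5: z := x + z  -- replace 1 occurrence(s) of z with (x + z)
  => ( x + z ) == 11
stmt 4: x := 7 * z  -- replace 1 occurrence(s) of x with (7 * z)
  => ( ( 7 * z ) + z ) == 11
stmt 3: y := y + 1  -- replace 0 occurrence(s) of y with (y + 1)
  => ( ( 7 * z ) + z ) == 11
stmt 2: y := y * x  -- replace 0 occurrence(s) of y with (y * x)
  => ( ( 7 * z ) + z ) == 11
stmt 1: z := y * x  -- replace 2 occurrence(s) of z with (y * x)
  => ( ( 7 * ( y * x ) ) + ( y * x ) ) == 11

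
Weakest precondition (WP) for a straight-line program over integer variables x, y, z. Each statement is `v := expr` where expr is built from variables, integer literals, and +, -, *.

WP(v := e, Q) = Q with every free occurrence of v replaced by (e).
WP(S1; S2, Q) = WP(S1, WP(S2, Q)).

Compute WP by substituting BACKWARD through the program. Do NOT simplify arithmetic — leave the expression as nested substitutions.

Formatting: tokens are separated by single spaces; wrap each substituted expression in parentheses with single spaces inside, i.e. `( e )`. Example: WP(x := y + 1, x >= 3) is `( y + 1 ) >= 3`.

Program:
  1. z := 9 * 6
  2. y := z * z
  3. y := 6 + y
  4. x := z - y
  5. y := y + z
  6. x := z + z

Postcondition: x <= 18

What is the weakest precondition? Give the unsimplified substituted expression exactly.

post: x <= 18
stmt 6: x := z + z  -- replace 1 occurrence(s) of x with (z + z)
  => ( z + z ) <= 18
stmt 5: y := y + z  -- replace 0 occurrence(s) of y with (y + z)
  => ( z + z ) <= 18
stmt 4: x := z - y  -- replace 0 occurrence(s) of x with (z - y)
  => ( z + z ) <= 18
stmt 3: y := 6 + y  -- replace 0 occurrence(s) of y with (6 + y)
  => ( z + z ) <= 18
stmt 2: y := z * z  -- replace 0 occurrence(s) of y with (z * z)
  => ( z + z ) <= 18
stmt 1: z := 9 * 6  -- replace 2 occurrence(s) of z with (9 * 6)
  => ( ( 9 * 6 ) + ( 9 * 6 ) ) <= 18

Answer: ( ( 9 * 6 ) + ( 9 * 6 ) ) <= 18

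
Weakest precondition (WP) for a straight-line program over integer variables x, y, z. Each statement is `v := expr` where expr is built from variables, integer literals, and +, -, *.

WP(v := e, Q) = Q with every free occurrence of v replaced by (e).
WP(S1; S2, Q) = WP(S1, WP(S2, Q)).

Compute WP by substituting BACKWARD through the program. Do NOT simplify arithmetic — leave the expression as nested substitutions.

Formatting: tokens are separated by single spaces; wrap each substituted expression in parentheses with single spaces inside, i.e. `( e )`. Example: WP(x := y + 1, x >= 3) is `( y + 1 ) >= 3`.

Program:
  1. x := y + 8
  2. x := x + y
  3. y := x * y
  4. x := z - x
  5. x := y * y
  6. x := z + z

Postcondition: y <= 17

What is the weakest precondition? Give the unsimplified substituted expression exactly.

Answer: ( ( ( y + 8 ) + y ) * y ) <= 17

Derivation:
post: y <= 17
stmt 6: x := z + z  -- replace 0 occurrence(s) of x with (z + z)
  => y <= 17
stmt 5: x := y * y  -- replace 0 occurrence(s) of x with (y * y)
  => y <= 17
stmt 4: x := z - x  -- replace 0 occurrence(s) of x with (z - x)
  => y <= 17
stmt 3: y := x * y  -- replace 1 occurrence(s) of y with (x * y)
  => ( x * y ) <= 17
stmt 2: x := x + y  -- replace 1 occurrence(s) of x with (x + y)
  => ( ( x + y ) * y ) <= 17
stmt 1: x := y + 8  -- replace 1 occurrence(s) of x with (y + 8)
  => ( ( ( y + 8 ) + y ) * y ) <= 17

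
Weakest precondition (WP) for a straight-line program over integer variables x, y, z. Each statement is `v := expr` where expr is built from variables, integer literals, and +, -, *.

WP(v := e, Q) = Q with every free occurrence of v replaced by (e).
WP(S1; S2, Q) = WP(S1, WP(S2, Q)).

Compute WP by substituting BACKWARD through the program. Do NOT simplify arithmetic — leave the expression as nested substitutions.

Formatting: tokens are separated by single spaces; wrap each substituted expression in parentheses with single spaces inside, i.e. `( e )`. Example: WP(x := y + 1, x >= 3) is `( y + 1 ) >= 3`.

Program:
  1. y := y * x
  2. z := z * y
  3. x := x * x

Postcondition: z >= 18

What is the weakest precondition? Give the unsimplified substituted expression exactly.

Answer: ( z * ( y * x ) ) >= 18

Derivation:
post: z >= 18
stmt 3: x := x * x  -- replace 0 occurrence(s) of x with (x * x)
  => z >= 18
stmt 2: z := z * y  -- replace 1 occurrence(s) of z with (z * y)
  => ( z * y ) >= 18
stmt 1: y := y * x  -- replace 1 occurrence(s) of y with (y * x)
  => ( z * ( y * x ) ) >= 18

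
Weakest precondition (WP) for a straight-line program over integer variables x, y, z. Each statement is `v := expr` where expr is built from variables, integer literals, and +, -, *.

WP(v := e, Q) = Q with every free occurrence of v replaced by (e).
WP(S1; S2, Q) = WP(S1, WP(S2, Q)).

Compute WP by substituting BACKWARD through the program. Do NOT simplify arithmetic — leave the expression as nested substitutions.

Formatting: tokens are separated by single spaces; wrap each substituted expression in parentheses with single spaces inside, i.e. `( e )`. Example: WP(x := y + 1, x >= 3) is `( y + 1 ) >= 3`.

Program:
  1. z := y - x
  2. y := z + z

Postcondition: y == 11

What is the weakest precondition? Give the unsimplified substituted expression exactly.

Answer: ( ( y - x ) + ( y - x ) ) == 11

Derivation:
post: y == 11
stmt 2: y := z + z  -- replace 1 occurrence(s) of y with (z + z)
  => ( z + z ) == 11
stmt 1: z := y - x  -- replace 2 occurrence(s) of z with (y - x)
  => ( ( y - x ) + ( y - x ) ) == 11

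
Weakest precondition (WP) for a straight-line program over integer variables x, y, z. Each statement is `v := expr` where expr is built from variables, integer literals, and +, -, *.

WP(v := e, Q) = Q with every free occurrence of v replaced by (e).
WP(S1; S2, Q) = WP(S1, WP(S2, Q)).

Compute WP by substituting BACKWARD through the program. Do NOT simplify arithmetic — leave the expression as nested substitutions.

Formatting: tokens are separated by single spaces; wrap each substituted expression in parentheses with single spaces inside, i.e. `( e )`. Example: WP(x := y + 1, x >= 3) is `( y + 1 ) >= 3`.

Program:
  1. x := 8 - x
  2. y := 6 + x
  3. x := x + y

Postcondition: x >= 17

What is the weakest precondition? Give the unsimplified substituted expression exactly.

post: x >= 17
stmt 3: x := x + y  -- replace 1 occurrence(s) of x with (x + y)
  => ( x + y ) >= 17
stmt 2: y := 6 + x  -- replace 1 occurrence(s) of y with (6 + x)
  => ( x + ( 6 + x ) ) >= 17
stmt 1: x := 8 - x  -- replace 2 occurrence(s) of x with (8 - x)
  => ( ( 8 - x ) + ( 6 + ( 8 - x ) ) ) >= 17

Answer: ( ( 8 - x ) + ( 6 + ( 8 - x ) ) ) >= 17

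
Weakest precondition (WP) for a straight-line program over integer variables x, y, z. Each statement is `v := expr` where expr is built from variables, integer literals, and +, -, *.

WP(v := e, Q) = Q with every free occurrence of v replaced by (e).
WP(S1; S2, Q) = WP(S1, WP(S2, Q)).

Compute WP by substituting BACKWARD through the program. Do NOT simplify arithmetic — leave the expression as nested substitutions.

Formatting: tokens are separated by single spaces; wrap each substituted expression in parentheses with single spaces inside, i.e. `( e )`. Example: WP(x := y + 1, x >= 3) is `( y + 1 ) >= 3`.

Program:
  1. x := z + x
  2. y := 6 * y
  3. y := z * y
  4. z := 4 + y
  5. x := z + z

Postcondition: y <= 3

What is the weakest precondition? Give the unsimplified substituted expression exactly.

Answer: ( z * ( 6 * y ) ) <= 3

Derivation:
post: y <= 3
stmt 5: x := z + z  -- replace 0 occurrence(s) of x with (z + z)
  => y <= 3
stmt 4: z := 4 + y  -- replace 0 occurrence(s) of z with (4 + y)
  => y <= 3
stmt 3: y := z * y  -- replace 1 occurrence(s) of y with (z * y)
  => ( z * y ) <= 3
stmt 2: y := 6 * y  -- replace 1 occurrence(s) of y with (6 * y)
  => ( z * ( 6 * y ) ) <= 3
stmt 1: x := z + x  -- replace 0 occurrence(s) of x with (z + x)
  => ( z * ( 6 * y ) ) <= 3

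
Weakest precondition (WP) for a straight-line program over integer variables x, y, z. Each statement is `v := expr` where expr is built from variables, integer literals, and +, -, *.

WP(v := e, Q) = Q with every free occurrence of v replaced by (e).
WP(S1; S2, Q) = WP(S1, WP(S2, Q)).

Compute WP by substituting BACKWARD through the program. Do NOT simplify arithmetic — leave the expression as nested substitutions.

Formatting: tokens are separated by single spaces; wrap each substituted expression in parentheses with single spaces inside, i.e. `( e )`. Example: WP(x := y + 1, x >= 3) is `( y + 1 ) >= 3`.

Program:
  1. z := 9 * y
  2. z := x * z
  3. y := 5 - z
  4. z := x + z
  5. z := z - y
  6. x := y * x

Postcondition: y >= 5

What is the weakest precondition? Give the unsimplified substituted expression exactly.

post: y >= 5
stmt 6: x := y * x  -- replace 0 occurrence(s) of x with (y * x)
  => y >= 5
stmt 5: z := z - y  -- replace 0 occurrence(s) of z with (z - y)
  => y >= 5
stmt 4: z := x + z  -- replace 0 occurrence(s) of z with (x + z)
  => y >= 5
stmt 3: y := 5 - z  -- replace 1 occurrence(s) of y with (5 - z)
  => ( 5 - z ) >= 5
stmt 2: z := x * z  -- replace 1 occurrence(s) of z with (x * z)
  => ( 5 - ( x * z ) ) >= 5
stmt 1: z := 9 * y  -- replace 1 occurrence(s) of z with (9 * y)
  => ( 5 - ( x * ( 9 * y ) ) ) >= 5

Answer: ( 5 - ( x * ( 9 * y ) ) ) >= 5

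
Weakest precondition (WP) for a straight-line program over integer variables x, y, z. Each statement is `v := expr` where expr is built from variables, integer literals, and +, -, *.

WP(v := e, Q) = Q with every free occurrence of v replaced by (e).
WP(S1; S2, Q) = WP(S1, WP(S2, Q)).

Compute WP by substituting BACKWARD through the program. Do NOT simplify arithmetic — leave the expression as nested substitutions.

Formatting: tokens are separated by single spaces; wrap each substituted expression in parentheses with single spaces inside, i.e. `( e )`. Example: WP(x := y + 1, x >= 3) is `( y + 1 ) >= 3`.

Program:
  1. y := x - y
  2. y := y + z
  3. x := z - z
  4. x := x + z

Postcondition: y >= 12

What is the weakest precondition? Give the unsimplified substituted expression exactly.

post: y >= 12
stmt 4: x := x + z  -- replace 0 occurrence(s) of x with (x + z)
  => y >= 12
stmt 3: x := z - z  -- replace 0 occurrence(s) of x with (z - z)
  => y >= 12
stmt 2: y := y + z  -- replace 1 occurrence(s) of y with (y + z)
  => ( y + z ) >= 12
stmt 1: y := x - y  -- replace 1 occurrence(s) of y with (x - y)
  => ( ( x - y ) + z ) >= 12

Answer: ( ( x - y ) + z ) >= 12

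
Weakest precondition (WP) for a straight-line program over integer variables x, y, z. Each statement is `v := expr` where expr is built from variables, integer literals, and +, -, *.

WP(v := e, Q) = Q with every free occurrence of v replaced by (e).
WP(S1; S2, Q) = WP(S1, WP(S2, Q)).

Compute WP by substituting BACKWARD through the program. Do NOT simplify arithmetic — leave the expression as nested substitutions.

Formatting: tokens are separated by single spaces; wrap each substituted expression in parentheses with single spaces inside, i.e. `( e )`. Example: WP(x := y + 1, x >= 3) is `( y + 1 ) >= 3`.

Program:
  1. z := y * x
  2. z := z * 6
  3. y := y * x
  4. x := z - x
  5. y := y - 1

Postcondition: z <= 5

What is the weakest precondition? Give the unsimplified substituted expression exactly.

Answer: ( ( y * x ) * 6 ) <= 5

Derivation:
post: z <= 5
stmt 5: y := y - 1  -- replace 0 occurrence(s) of y with (y - 1)
  => z <= 5
stmt 4: x := z - x  -- replace 0 occurrence(s) of x with (z - x)
  => z <= 5
stmt 3: y := y * x  -- replace 0 occurrence(s) of y with (y * x)
  => z <= 5
stmt 2: z := z * 6  -- replace 1 occurrence(s) of z with (z * 6)
  => ( z * 6 ) <= 5
stmt 1: z := y * x  -- replace 1 occurrence(s) of z with (y * x)
  => ( ( y * x ) * 6 ) <= 5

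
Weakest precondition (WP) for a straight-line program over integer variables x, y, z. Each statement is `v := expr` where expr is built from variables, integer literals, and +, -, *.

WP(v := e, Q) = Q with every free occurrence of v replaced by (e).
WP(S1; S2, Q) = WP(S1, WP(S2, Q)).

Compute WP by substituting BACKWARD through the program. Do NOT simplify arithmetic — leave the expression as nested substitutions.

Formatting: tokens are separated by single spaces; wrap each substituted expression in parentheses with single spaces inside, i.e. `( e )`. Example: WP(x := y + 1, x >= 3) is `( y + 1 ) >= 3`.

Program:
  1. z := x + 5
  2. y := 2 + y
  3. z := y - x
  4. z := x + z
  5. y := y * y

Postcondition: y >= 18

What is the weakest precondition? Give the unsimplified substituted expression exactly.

Answer: ( ( 2 + y ) * ( 2 + y ) ) >= 18

Derivation:
post: y >= 18
stmt 5: y := y * y  -- replace 1 occurrence(s) of y with (y * y)
  => ( y * y ) >= 18
stmt 4: z := x + z  -- replace 0 occurrence(s) of z with (x + z)
  => ( y * y ) >= 18
stmt 3: z := y - x  -- replace 0 occurrence(s) of z with (y - x)
  => ( y * y ) >= 18
stmt 2: y := 2 + y  -- replace 2 occurrence(s) of y with (2 + y)
  => ( ( 2 + y ) * ( 2 + y ) ) >= 18
stmt 1: z := x + 5  -- replace 0 occurrence(s) of z with (x + 5)
  => ( ( 2 + y ) * ( 2 + y ) ) >= 18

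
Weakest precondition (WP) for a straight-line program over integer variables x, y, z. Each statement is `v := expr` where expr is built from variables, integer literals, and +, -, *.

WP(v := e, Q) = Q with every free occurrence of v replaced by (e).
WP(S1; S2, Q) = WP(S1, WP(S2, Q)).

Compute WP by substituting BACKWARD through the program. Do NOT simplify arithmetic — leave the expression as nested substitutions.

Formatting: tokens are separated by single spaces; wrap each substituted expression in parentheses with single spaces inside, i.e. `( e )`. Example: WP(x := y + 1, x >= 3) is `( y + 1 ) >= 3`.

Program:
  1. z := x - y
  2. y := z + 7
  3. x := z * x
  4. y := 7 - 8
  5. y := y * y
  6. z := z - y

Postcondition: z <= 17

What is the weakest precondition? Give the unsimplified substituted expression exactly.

post: z <= 17
stmt 6: z := z - y  -- replace 1 occurrence(s) of z with (z - y)
  => ( z - y ) <= 17
stmt 5: y := y * y  -- replace 1 occurrence(s) of y with (y * y)
  => ( z - ( y * y ) ) <= 17
stmt 4: y := 7 - 8  -- replace 2 occurrence(s) of y with (7 - 8)
  => ( z - ( ( 7 - 8 ) * ( 7 - 8 ) ) ) <= 17
stmt 3: x := z * x  -- replace 0 occurrence(s) of x with (z * x)
  => ( z - ( ( 7 - 8 ) * ( 7 - 8 ) ) ) <= 17
stmt 2: y := z + 7  -- replace 0 occurrence(s) of y with (z + 7)
  => ( z - ( ( 7 - 8 ) * ( 7 - 8 ) ) ) <= 17
stmt 1: z := x - y  -- replace 1 occurrence(s) of z with (x - y)
  => ( ( x - y ) - ( ( 7 - 8 ) * ( 7 - 8 ) ) ) <= 17

Answer: ( ( x - y ) - ( ( 7 - 8 ) * ( 7 - 8 ) ) ) <= 17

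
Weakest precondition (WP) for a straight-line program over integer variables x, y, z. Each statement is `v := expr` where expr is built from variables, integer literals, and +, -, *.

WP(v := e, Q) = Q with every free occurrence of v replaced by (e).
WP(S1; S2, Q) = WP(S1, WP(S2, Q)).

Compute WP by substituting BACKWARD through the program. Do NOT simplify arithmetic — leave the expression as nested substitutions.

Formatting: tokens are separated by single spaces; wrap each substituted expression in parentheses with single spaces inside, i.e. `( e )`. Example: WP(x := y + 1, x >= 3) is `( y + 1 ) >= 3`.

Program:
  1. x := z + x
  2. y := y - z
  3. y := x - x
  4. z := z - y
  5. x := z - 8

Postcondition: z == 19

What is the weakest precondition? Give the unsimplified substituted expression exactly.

post: z == 19
stmt 5: x := z - 8  -- replace 0 occurrence(s) of x with (z - 8)
  => z == 19
stmt 4: z := z - y  -- replace 1 occurrence(s) of z with (z - y)
  => ( z - y ) == 19
stmt 3: y := x - x  -- replace 1 occurrence(s) of y with (x - x)
  => ( z - ( x - x ) ) == 19
stmt 2: y := y - z  -- replace 0 occurrence(s) of y with (y - z)
  => ( z - ( x - x ) ) == 19
stmt 1: x := z + x  -- replace 2 occurrence(s) of x with (z + x)
  => ( z - ( ( z + x ) - ( z + x ) ) ) == 19

Answer: ( z - ( ( z + x ) - ( z + x ) ) ) == 19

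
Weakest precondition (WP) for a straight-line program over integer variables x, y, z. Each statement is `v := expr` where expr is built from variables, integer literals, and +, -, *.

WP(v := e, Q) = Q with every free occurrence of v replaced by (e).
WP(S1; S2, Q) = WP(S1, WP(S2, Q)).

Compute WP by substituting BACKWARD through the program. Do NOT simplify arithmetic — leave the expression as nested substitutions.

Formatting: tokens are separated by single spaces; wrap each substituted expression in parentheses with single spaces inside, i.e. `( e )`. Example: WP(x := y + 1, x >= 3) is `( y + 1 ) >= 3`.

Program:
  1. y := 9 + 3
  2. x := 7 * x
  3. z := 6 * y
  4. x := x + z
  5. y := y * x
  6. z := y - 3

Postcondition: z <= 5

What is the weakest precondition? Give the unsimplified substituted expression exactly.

post: z <= 5
stmt 6: z := y - 3  -- replace 1 occurrence(s) of z with (y - 3)
  => ( y - 3 ) <= 5
stmt 5: y := y * x  -- replace 1 occurrence(s) of y with (y * x)
  => ( ( y * x ) - 3 ) <= 5
stmt 4: x := x + z  -- replace 1 occurrence(s) of x with (x + z)
  => ( ( y * ( x + z ) ) - 3 ) <= 5
stmt 3: z := 6 * y  -- replace 1 occurrence(s) of z with (6 * y)
  => ( ( y * ( x + ( 6 * y ) ) ) - 3 ) <= 5
stmt 2: x := 7 * x  -- replace 1 occurrence(s) of x with (7 * x)
  => ( ( y * ( ( 7 * x ) + ( 6 * y ) ) ) - 3 ) <= 5
stmt 1: y := 9 + 3  -- replace 2 occurrence(s) of y with (9 + 3)
  => ( ( ( 9 + 3 ) * ( ( 7 * x ) + ( 6 * ( 9 + 3 ) ) ) ) - 3 ) <= 5

Answer: ( ( ( 9 + 3 ) * ( ( 7 * x ) + ( 6 * ( 9 + 3 ) ) ) ) - 3 ) <= 5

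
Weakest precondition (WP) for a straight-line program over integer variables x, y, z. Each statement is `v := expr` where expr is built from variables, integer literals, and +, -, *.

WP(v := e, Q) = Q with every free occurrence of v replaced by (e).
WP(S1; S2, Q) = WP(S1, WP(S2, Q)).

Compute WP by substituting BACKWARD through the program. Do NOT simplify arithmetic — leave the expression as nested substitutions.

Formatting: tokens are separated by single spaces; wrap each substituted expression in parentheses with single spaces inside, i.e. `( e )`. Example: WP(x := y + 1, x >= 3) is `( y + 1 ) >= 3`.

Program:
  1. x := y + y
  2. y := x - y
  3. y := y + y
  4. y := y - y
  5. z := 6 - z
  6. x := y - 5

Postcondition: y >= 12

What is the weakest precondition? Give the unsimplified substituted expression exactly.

Answer: ( ( ( ( y + y ) - y ) + ( ( y + y ) - y ) ) - ( ( ( y + y ) - y ) + ( ( y + y ) - y ) ) ) >= 12

Derivation:
post: y >= 12
stmt 6: x := y - 5  -- replace 0 occurrence(s) of x with (y - 5)
  => y >= 12
stmt 5: z := 6 - z  -- replace 0 occurrence(s) of z with (6 - z)
  => y >= 12
stmt 4: y := y - y  -- replace 1 occurrence(s) of y with (y - y)
  => ( y - y ) >= 12
stmt 3: y := y + y  -- replace 2 occurrence(s) of y with (y + y)
  => ( ( y + y ) - ( y + y ) ) >= 12
stmt 2: y := x - y  -- replace 4 occurrence(s) of y with (x - y)
  => ( ( ( x - y ) + ( x - y ) ) - ( ( x - y ) + ( x - y ) ) ) >= 12
stmt 1: x := y + y  -- replace 4 occurrence(s) of x with (y + y)
  => ( ( ( ( y + y ) - y ) + ( ( y + y ) - y ) ) - ( ( ( y + y ) - y ) + ( ( y + y ) - y ) ) ) >= 12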